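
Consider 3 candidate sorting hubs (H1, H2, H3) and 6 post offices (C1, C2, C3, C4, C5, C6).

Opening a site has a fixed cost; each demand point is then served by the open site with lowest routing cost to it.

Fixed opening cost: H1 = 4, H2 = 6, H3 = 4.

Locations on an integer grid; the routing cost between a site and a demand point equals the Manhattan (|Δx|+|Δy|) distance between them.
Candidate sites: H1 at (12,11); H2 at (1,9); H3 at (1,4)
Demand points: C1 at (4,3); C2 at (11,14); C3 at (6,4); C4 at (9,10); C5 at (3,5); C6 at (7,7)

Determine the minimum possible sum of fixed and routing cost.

Open {H1, H3}: assign each demand point to its cheapest open site.
  C1→H3 4, C2→H1 4, C3→H3 5, C4→H1 4, C5→H3 3, C6→H1 9
  routing cost 29, fixed 8 → total 37.
Compare {H1, H2, H3}: routing cost 28 + fixed 14 = 42.
Compare {H1, H2}: routing cost 41 + fixed 10 = 51.
Compare {H2, H3}: routing cost 44 + fixed 10 = 54.
All other subsets cost ≥ 42. Minimum total cost: 37.

37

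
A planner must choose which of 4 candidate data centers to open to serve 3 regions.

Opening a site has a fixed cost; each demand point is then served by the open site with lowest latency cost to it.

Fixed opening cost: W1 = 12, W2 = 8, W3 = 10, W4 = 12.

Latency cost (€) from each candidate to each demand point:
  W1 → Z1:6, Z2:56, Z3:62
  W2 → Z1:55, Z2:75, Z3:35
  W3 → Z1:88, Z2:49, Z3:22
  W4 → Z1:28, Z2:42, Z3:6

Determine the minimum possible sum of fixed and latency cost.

78

Open {W1, W4}: assign each demand point to its cheapest open site.
  Z1→W1 6, Z2→W4 42, Z3→W4 6
  latency cost 54, fixed 24 → total 78.
Compare {W1, W2, W4}: latency cost 54 + fixed 32 = 86.
Compare {W4}: latency cost 76 + fixed 12 = 88.
Compare {W1, W3, W4}: latency cost 54 + fixed 34 = 88.
All other subsets cost ≥ 86. Minimum total cost: 78.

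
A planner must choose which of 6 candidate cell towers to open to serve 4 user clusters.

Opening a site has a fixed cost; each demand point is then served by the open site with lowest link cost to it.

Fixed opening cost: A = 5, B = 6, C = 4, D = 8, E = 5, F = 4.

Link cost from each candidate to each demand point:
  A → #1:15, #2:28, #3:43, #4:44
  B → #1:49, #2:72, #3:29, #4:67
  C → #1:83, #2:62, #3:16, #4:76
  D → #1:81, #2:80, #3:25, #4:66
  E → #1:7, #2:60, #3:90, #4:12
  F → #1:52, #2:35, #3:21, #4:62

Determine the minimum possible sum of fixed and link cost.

77

Open {A, C, E}: assign each demand point to its cheapest open site.
  #1→E 7, #2→A 28, #3→C 16, #4→E 12
  link cost 63, fixed 14 → total 77.
Compare {A, C, E, F}: link cost 63 + fixed 18 = 81.
Compare {A, E, F}: link cost 68 + fixed 14 = 82.
Compare {C, E, F}: link cost 70 + fixed 13 = 83.
All other subsets cost ≥ 81. Minimum total cost: 77.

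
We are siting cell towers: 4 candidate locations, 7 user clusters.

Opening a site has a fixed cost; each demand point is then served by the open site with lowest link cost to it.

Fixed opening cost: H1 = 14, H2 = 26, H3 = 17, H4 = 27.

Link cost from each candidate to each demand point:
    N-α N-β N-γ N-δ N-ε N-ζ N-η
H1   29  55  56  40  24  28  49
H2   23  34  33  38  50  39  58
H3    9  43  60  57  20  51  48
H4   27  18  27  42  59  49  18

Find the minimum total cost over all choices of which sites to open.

Open {H1, H3, H4}: assign each demand point to its cheapest open site.
  N-α→H3 9, N-β→H4 18, N-γ→H4 27, N-δ→H1 40, N-ε→H3 20, N-ζ→H1 28, N-η→H4 18
  link cost 160, fixed 58 → total 218.
Compare {H1, H4}: link cost 182 + fixed 41 = 223.
Compare {H3, H4}: link cost 183 + fixed 44 = 227.
Compare {H2, H3, H4}: link cost 169 + fixed 70 = 239.
All other subsets cost ≥ 223. Minimum total cost: 218.

218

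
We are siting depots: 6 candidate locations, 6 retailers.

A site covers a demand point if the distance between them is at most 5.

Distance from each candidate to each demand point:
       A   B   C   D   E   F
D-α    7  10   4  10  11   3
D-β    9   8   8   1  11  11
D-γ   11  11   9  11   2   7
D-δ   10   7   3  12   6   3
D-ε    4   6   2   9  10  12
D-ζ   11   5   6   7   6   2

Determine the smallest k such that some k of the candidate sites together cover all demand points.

Coverage sets (demand points within 5 of each site):
  D-α: {C, F}
  D-β: {D}
  D-γ: {E}
  D-δ: {C, F}
  D-ε: {A, C}
  D-ζ: {B, F}
No 3 sites suffice: every size-3 union leaves at least one demand point uncovered.
But {D-β, D-γ, D-ε, D-ζ} covers everything, so the minimum is 4.

4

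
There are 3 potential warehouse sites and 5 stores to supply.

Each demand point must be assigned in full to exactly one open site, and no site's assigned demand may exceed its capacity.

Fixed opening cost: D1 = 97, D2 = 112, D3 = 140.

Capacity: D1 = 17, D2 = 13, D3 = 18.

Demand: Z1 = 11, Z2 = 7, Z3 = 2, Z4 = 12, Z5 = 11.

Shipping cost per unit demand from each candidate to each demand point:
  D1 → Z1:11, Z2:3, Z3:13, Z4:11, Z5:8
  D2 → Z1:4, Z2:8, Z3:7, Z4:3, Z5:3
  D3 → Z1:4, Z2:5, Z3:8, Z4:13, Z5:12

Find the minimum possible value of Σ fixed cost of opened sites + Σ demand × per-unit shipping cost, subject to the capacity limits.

578

Open {D1, D2, D3}; cheapest assignment that respects the capacities:
  D1 (cap 17, load 13): Z3, Z5 — cost 2×13 + 11×8 = 114
  D2 (cap 13, load 12): Z4 — cost 12×3 = 36
  D3 (cap 18, load 18): Z1, Z2 — cost 11×4 + 7×5 = 79
  Shipping 229, fixed 349 → total 578.
  Any other capacity-feasible assignment to {D1, D2, D3} ships for at least 229.
Total demand is 43 and no other set of sites has combined capacity ≥ 43, so {D1, D2, D3} is the only feasible choice of open sites. Minimum: 578.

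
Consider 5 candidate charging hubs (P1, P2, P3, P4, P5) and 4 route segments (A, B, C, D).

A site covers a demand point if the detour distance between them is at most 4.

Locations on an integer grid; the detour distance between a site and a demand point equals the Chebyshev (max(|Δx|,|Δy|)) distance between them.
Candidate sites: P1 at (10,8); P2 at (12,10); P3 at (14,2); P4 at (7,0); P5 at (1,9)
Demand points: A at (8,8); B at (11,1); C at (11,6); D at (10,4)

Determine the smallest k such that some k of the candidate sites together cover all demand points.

Coverage sets (demand points within 4 of each site):
  P1: {A, C, D}
  P2: {A, C}
  P3: {B, C, D}
  P4: {B, D}
  P5: {}
No single site covers all 4 demand points.
But {P1, P3} covers everything, so the minimum is 2.

2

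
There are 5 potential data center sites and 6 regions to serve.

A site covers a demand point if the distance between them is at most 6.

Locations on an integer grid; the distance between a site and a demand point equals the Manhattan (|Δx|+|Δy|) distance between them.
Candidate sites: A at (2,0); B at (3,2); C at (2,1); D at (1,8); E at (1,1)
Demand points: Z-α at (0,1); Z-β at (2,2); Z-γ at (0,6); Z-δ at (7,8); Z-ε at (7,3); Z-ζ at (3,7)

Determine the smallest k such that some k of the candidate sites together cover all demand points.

Coverage sets (demand points within 6 of each site):
  A: {Z-α, Z-β}
  B: {Z-α, Z-β, Z-ε, Z-ζ}
  C: {Z-α, Z-β}
  D: {Z-γ, Z-δ, Z-ζ}
  E: {Z-α, Z-β, Z-γ}
No single site covers all 6 demand points.
But {B, D} covers everything, so the minimum is 2.

2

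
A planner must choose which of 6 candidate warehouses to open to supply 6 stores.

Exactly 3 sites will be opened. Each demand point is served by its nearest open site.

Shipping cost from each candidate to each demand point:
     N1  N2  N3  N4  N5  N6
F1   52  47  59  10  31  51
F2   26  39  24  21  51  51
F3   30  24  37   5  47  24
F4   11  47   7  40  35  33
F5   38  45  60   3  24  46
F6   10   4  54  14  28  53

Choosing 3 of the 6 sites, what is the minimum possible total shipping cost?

Open {F3, F4, F6}.
  N1→F6 10, N2→F6 4, N3→F4 7, N4→F3 5, N5→F6 28, N6→F3 24  ⇒ total 78.
Compare {F4, F5, F6}: total 81.
Compare {F1, F4, F6}: total 92.
No size-3 selection does better; minimum is 78.

78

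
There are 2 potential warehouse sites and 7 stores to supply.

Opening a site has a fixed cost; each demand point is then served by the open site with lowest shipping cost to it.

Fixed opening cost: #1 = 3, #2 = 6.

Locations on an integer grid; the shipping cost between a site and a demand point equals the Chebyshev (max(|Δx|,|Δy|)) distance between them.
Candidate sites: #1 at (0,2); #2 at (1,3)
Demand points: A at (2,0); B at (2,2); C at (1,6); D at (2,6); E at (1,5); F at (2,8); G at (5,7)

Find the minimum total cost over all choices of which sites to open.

Open {#2}: assign each demand point to its cheapest open site.
  A→#2 3, B→#2 1, C→#2 3, D→#2 3, E→#2 2, F→#2 5, G→#2 4
  shipping cost 21, fixed 6 → total 27.
Compare {#1}: shipping cost 26 + fixed 3 = 29.
Compare {#1, #2}: shipping cost 20 + fixed 9 = 29.

27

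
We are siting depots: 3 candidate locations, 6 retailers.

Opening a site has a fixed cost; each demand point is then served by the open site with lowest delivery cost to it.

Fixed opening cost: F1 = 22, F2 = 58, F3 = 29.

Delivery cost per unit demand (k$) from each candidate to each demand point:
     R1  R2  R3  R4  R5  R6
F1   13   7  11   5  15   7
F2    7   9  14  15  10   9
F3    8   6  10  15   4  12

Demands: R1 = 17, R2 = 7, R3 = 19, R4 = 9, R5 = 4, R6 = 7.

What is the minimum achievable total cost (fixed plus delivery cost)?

529

Open {F1, F3}: assign each demand point to its cheapest open site.
  R1→F3 17×8=136, R2→F3 7×6=42, R3→F3 19×10=190, R4→F1 9×5=45, R5→F3 4×4=16, R6→F1 7×7=49
  delivery cost 478, fixed 51 → total 529.
Compare {F1, F2, F3}: delivery cost 461 + fixed 109 = 570.
Compare {F1, F2}: delivery cost 511 + fixed 80 = 591.
Compare {F3}: delivery cost 603 + fixed 29 = 632.
All other subsets cost ≥ 570. Minimum total cost: 529.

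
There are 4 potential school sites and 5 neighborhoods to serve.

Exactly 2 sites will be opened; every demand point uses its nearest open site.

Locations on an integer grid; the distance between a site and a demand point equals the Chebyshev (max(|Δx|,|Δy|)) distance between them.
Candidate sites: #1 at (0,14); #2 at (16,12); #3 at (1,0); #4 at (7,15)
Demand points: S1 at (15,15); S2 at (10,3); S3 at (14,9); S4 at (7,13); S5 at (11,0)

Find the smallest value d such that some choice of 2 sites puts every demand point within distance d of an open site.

10

Open {#2, #3}.
  Farthest demand point is S5 at distance 10 (to #3); all others are ≤ 10.
With {#3, #4} the worst case is 10.
With {#1, #2} the worst case is 12.
No size-2 selection achieves below 10.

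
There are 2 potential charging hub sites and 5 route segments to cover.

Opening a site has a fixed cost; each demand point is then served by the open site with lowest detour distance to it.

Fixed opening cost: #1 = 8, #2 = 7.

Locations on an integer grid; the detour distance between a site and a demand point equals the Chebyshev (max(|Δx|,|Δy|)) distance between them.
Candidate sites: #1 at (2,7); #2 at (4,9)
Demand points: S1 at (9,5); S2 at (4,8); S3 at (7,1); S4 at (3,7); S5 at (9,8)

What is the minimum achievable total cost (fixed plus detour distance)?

Open {#2}: assign each demand point to its cheapest open site.
  S1→#2 5, S2→#2 1, S3→#2 8, S4→#2 2, S5→#2 5
  detour distance 21, fixed 7 → total 28.
Compare {#1}: detour distance 23 + fixed 8 = 31.
Compare {#1, #2}: detour distance 18 + fixed 15 = 33.

28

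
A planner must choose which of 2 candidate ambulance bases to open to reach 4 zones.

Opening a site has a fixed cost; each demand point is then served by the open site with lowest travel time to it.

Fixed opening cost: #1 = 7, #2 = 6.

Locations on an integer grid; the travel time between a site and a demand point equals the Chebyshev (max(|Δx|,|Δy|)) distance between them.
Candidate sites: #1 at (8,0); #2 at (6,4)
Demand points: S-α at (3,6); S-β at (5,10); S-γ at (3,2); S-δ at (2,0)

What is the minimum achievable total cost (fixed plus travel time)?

22

Open {#2}: assign each demand point to its cheapest open site.
  S-α→#2 3, S-β→#2 6, S-γ→#2 3, S-δ→#2 4
  travel time 16, fixed 6 → total 22.
Compare {#1, #2}: travel time 16 + fixed 13 = 29.
Compare {#1}: travel time 27 + fixed 7 = 34.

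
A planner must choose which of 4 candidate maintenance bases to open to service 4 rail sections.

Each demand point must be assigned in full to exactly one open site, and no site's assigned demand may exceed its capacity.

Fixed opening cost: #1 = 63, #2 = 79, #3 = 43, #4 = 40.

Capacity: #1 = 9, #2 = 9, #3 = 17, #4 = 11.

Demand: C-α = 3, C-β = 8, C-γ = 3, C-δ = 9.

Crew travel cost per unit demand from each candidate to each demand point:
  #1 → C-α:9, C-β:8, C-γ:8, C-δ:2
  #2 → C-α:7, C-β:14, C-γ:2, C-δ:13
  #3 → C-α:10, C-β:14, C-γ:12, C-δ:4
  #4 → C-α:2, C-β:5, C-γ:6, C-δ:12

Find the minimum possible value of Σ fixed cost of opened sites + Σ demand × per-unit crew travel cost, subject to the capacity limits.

201

Open {#3, #4}; cheapest assignment that respects the capacities:
  #3 (cap 17, load 12): C-γ, C-δ — cost 3×12 + 9×4 = 72
  #4 (cap 11, load 11): C-α, C-β — cost 3×2 + 8×5 = 46
  Shipping 118, fixed 83 → total 201.
  Any other capacity-feasible assignment to {#3, #4} ships for at least 118.
Compare {#1, #3, #4}: its best feasible assignment gives total 246.
Compare {#2, #3, #4}: its best feasible assignment gives total 250.
Every other set of open sites that can feasibly serve all demand totals ≥ 246 even under its best assignment. Minimum: 201.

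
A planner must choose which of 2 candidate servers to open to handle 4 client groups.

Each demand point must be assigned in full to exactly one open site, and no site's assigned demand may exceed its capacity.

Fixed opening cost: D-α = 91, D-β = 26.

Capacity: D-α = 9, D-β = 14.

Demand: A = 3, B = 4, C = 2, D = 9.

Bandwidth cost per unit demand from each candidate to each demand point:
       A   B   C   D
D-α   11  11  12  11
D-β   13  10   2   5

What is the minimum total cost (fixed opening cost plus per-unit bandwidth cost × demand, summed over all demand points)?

243

Open {D-α, D-β}; cheapest assignment that respects the capacities:
  D-α (cap 9, load 7): A, B — cost 3×11 + 4×11 = 77
  D-β (cap 14, load 11): C, D — cost 2×2 + 9×5 = 49
  Shipping 126, fixed 117 → total 243.
  Any other capacity-feasible assignment to {D-α, D-β} ships for at least 126.
Total demand is 18 and no other set of sites has combined capacity ≥ 18, so {D-α, D-β} is the only feasible choice of open sites. Minimum: 243.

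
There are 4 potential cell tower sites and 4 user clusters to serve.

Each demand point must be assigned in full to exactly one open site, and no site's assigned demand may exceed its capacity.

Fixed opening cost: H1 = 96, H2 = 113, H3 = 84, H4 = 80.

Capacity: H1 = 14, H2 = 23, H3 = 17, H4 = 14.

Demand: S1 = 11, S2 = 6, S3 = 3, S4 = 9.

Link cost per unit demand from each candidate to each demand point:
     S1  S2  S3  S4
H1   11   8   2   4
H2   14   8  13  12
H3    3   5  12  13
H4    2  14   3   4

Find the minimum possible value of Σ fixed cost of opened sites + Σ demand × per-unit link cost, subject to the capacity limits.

272

Open {H3, H4}; cheapest assignment that respects the capacities:
  H3 (cap 17, load 17): S1, S2 — cost 11×3 + 6×5 = 63
  H4 (cap 14, load 12): S3, S4 — cost 3×3 + 9×4 = 45
  Shipping 108, fixed 164 → total 272.
  Any other capacity-feasible assignment to {H3, H4} ships for at least 108.
Compare {H1, H3}: its best feasible assignment gives total 285.
Compare {H1, H3, H4}: its best feasible assignment gives total 354.
Every other set of open sites that can feasibly serve all demand totals ≥ 285 even under its best assignment. Minimum: 272.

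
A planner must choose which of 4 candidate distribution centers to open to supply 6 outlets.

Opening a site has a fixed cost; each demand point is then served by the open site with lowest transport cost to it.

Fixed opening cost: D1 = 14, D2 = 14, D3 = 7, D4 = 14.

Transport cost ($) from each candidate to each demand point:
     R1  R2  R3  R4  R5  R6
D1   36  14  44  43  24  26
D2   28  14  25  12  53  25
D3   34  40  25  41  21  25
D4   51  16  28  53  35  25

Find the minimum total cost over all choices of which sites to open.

Open {D2, D3}: assign each demand point to its cheapest open site.
  R1→D2 28, R2→D2 14, R3→D2 25, R4→D2 12, R5→D3 21, R6→D2 25
  transport cost 125, fixed 21 → total 146.
Compare {D1, D2}: transport cost 128 + fixed 28 = 156.
Compare {D1, D2, D3}: transport cost 125 + fixed 35 = 160.
Compare {D2, D3, D4}: transport cost 125 + fixed 35 = 160.
All other subsets cost ≥ 156. Minimum total cost: 146.

146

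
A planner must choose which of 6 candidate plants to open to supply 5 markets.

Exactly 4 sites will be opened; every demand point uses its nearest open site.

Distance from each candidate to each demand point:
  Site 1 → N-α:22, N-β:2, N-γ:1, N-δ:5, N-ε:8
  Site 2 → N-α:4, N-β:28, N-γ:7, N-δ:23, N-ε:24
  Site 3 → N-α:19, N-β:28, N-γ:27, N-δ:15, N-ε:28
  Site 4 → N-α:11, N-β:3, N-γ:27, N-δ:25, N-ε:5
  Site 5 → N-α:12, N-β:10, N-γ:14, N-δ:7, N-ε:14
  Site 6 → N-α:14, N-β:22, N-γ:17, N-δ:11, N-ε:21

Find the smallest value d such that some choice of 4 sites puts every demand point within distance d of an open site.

5

Open {Site 1, Site 2, Site 3, Site 4}.
  Farthest demand point is N-δ at distance 5 (to Site 1); all others are ≤ 5.
With {Site 1, Site 2, Site 4, Site 5} the worst case is 5.
With {Site 1, Site 2, Site 4, Site 6} the worst case is 5.
No size-4 selection achieves below 5.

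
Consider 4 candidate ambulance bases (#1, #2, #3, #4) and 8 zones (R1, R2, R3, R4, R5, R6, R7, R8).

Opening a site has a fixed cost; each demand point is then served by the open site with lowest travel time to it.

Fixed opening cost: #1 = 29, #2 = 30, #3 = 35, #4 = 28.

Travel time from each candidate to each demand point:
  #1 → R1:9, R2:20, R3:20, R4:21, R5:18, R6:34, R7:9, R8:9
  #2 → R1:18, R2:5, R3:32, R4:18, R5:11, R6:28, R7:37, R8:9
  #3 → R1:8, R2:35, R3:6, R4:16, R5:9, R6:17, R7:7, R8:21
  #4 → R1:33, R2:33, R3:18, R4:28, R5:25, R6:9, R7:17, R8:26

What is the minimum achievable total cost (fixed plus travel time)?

Open {#2, #3}: assign each demand point to its cheapest open site.
  R1→#3 8, R2→#2 5, R3→#3 6, R4→#3 16, R5→#3 9, R6→#3 17, R7→#3 7, R8→#2 9
  travel time 77, fixed 65 → total 142.
Compare {#3}: travel time 119 + fixed 35 = 154.
Compare {#1, #3}: travel time 92 + fixed 64 = 156.
Compare {#2, #3, #4}: travel time 69 + fixed 93 = 162.
All other subsets cost ≥ 154. Minimum total cost: 142.

142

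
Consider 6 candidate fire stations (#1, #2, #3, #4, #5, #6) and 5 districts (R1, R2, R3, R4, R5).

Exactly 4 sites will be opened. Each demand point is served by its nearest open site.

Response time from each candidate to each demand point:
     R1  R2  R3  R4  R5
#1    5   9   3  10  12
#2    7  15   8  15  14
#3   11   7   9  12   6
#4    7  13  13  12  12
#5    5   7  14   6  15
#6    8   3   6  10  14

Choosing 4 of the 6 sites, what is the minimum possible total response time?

23

Open {#1, #3, #5, #6}.
  R1→#1 5, R2→#6 3, R3→#1 3, R4→#5 6, R5→#3 6  ⇒ total 23.
Compare {#2, #3, #5, #6}: total 26.
Compare {#3, #4, #5, #6}: total 26.
No size-4 selection does better; minimum is 23.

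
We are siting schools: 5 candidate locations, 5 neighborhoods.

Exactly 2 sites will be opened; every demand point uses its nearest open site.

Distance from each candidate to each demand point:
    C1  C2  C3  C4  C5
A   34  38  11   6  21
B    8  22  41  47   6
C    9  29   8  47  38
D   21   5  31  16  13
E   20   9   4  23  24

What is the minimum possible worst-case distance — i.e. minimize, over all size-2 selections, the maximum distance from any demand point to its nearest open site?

16

Open {C, D}.
  Farthest demand point is C4 at distance 16 (to D); all others are ≤ 16.
With {D, E} the worst case is 20.
With {A, D} the worst case is 21.
No size-2 selection achieves below 16.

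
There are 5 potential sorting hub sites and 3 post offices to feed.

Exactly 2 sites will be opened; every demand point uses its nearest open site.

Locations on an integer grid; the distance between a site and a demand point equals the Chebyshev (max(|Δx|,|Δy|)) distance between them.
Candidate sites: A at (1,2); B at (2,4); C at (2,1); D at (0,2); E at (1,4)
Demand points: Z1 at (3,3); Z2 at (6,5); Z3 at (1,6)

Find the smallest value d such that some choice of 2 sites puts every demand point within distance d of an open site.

4

Open {A, B}.
  Farthest demand point is Z2 at distance 4 (to B); all others are ≤ 4.
With {A, C} the worst case is 4.
With {B, C} the worst case is 4.
No size-2 selection achieves below 4.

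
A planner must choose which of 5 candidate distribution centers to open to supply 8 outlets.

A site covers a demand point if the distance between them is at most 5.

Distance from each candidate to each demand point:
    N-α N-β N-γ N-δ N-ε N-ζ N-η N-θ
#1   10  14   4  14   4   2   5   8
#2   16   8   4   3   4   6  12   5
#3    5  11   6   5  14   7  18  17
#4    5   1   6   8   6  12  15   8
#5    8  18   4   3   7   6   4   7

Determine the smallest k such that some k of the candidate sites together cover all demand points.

Coverage sets (demand points within 5 of each site):
  #1: {N-γ, N-ε, N-ζ, N-η}
  #2: {N-γ, N-δ, N-ε, N-θ}
  #3: {N-α, N-δ}
  #4: {N-α, N-β}
  #5: {N-γ, N-δ, N-η}
No 2 sites suffice: every size-2 union leaves at least one demand point uncovered.
But {#1, #2, #4} covers everything, so the minimum is 3.

3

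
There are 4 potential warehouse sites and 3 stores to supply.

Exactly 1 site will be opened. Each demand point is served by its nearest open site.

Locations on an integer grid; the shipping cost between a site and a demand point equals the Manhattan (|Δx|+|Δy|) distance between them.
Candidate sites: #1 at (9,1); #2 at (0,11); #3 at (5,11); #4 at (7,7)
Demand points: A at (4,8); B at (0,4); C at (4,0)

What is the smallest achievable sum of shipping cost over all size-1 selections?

24

Open {#4}.
  A→#4 4, B→#4 10, C→#4 10  ⇒ total 24.
Compare {#3}: total 28.
Compare {#2}: total 29.
No size-1 selection does better; minimum is 24.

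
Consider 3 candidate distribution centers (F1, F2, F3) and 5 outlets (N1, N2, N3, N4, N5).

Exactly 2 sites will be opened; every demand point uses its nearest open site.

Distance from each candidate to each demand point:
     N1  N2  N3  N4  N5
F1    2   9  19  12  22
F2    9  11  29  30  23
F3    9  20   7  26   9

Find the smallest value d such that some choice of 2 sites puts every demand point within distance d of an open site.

Open {F1, F3}.
  Farthest demand point is N4 at distance 12 (to F1); all others are ≤ 12.
With {F1, F2} the worst case is 22.
With {F2, F3} the worst case is 26.
No size-2 selection achieves below 12.

12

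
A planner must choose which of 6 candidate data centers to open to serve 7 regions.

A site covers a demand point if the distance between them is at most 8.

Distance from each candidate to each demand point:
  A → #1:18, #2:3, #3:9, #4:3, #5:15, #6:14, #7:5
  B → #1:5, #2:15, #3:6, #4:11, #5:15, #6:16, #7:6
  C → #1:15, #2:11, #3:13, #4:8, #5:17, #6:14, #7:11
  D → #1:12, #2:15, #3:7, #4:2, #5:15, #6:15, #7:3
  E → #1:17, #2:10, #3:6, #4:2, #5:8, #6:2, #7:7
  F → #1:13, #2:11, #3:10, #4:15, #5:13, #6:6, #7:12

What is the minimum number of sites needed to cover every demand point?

3

Coverage sets (demand points within 8 of each site):
  A: {#2, #4, #7}
  B: {#1, #3, #7}
  C: {#4}
  D: {#3, #4, #7}
  E: {#3, #4, #5, #6, #7}
  F: {#6}
No 2 sites suffice: every size-2 union leaves at least one demand point uncovered.
But {A, B, E} covers everything, so the minimum is 3.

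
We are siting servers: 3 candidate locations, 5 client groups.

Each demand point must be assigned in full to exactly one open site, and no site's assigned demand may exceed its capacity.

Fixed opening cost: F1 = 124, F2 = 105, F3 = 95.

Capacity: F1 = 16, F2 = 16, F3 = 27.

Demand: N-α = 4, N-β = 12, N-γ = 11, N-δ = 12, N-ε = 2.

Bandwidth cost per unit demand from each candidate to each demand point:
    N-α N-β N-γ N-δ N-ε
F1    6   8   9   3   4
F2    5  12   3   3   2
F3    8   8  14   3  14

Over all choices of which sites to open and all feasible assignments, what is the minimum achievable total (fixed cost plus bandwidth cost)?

Open {F2, F3}; cheapest assignment that respects the capacities:
  F2 (cap 16, load 15): N-α, N-γ — cost 4×5 + 11×3 = 53
  F3 (cap 27, load 26): N-β, N-δ, N-ε — cost 12×8 + 12×3 + 2×14 = 160
  Shipping 213, fixed 200 → total 413.
  Any other capacity-feasible assignment to {F2, F3} ships for at least 213.
Compare {F1, F3}: its best feasible assignment gives total 502.
Compare {F1, F2, F3}: its best feasible assignment gives total 517.
Every other set of open sites that can feasibly serve all demand totals ≥ 502 even under its best assignment. Minimum: 413.

413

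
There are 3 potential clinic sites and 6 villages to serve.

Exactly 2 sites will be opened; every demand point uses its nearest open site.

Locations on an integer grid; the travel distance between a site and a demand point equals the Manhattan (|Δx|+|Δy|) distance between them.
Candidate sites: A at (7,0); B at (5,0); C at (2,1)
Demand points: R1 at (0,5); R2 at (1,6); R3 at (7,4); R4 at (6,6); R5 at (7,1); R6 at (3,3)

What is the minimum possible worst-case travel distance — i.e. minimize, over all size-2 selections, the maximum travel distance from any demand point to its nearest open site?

Open {A, C}.
  Farthest demand point is R4 at travel distance 7 (to A); all others are ≤ 7.
With {B, C} the worst case is 7.
With {A, B} the worst case is 10.
No size-2 selection achieves below 7.

7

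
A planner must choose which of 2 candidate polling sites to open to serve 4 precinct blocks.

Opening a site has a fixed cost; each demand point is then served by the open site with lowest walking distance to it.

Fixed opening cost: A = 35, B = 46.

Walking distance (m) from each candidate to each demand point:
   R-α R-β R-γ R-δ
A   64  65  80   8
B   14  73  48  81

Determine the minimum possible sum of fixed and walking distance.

Open {A, B}: assign each demand point to its cheapest open site.
  R-α→B 14, R-β→A 65, R-γ→B 48, R-δ→A 8
  walking distance 135, fixed 81 → total 216.
Compare {A}: walking distance 217 + fixed 35 = 252.
Compare {B}: walking distance 216 + fixed 46 = 262.

216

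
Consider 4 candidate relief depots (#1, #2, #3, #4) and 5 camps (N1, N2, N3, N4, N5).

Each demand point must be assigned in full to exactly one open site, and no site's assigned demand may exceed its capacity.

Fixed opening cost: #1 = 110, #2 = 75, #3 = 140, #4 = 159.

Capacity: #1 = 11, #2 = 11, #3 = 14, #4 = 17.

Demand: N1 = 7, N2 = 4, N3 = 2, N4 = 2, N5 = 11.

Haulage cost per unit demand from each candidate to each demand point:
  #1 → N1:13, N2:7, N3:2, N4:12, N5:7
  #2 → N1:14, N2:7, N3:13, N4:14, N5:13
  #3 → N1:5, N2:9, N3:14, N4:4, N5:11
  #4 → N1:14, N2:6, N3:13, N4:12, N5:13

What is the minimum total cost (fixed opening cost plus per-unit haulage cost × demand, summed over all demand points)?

Open {#1, #2, #3}; cheapest assignment that respects the capacities:
  #1 (cap 11, load 11): N5 — cost 11×7 = 77
  #2 (cap 11, load 6): N2, N3 — cost 4×7 + 2×13 = 54
  #3 (cap 14, load 9): N1, N4 — cost 7×5 + 2×4 = 43
  Shipping 174, fixed 325 → total 499.
  Any other capacity-feasible assignment to {#1, #2, #3} ships for at least 174.
Compare {#1, #4}: its best feasible assignment gives total 518.
Compare {#3, #4}: its best feasible assignment gives total 535.
Every other set of open sites that can feasibly serve all demand totals ≥ 518 even under its best assignment. Minimum: 499.

499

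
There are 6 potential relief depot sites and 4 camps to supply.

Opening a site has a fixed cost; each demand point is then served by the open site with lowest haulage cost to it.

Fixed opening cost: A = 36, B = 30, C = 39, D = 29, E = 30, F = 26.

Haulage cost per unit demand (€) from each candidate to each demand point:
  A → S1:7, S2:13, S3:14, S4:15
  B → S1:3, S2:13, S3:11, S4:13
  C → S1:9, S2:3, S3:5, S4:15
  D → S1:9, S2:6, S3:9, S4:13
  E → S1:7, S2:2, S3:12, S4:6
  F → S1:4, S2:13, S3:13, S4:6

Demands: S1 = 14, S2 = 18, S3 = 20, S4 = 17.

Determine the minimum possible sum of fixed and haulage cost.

Open {C, F}: assign each demand point to its cheapest open site.
  S1→F 14×4=56, S2→C 18×3=54, S3→C 20×5=100, S4→F 17×6=102
  haulage cost 312, fixed 65 → total 377.
Compare {B, C, E}: haulage cost 280 + fixed 99 = 379.
Compare {C, E, F}: haulage cost 294 + fixed 95 = 389.
Compare {B, C, F}: haulage cost 298 + fixed 95 = 393.
All other subsets cost ≥ 379. Minimum total cost: 377.

377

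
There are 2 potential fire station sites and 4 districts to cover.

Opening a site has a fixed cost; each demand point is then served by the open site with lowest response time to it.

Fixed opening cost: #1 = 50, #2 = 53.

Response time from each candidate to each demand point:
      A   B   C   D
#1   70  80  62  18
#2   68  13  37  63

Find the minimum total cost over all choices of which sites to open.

234

Open {#2}: assign each demand point to its cheapest open site.
  A→#2 68, B→#2 13, C→#2 37, D→#2 63
  response time 181, fixed 53 → total 234.
Compare {#1, #2}: response time 136 + fixed 103 = 239.
Compare {#1}: response time 230 + fixed 50 = 280.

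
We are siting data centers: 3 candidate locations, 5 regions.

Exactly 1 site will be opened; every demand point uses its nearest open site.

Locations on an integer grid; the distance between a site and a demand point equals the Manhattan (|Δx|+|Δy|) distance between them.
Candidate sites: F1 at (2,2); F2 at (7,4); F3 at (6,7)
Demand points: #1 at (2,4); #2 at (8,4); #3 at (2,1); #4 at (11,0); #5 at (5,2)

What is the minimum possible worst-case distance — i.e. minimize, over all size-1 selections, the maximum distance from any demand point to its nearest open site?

8

Open {F2}.
  Farthest demand point is #3 at distance 8 (to F2); all others are ≤ 8.
With {F1} the worst case is 11.
With {F3} the worst case is 12.
No size-1 selection achieves below 8.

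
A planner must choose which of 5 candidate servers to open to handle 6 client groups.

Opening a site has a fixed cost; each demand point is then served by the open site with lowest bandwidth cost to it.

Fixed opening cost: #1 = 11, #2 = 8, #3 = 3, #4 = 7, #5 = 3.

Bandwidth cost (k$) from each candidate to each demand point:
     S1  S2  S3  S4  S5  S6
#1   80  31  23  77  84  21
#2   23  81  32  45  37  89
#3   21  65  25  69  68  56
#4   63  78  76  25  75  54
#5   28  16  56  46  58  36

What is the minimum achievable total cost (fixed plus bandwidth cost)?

174

Open {#1, #2, #4, #5}: assign each demand point to its cheapest open site.
  S1→#2 23, S2→#5 16, S3→#1 23, S4→#4 25, S5→#2 37, S6→#1 21
  bandwidth cost 145, fixed 29 → total 174.
Compare {#1, #2, #3, #4, #5}: bandwidth cost 143 + fixed 32 = 175.
Compare {#2, #3, #4, #5}: bandwidth cost 160 + fixed 21 = 181.
Compare {#1, #2, #4}: bandwidth cost 160 + fixed 26 = 186.
All other subsets cost ≥ 175. Minimum total cost: 174.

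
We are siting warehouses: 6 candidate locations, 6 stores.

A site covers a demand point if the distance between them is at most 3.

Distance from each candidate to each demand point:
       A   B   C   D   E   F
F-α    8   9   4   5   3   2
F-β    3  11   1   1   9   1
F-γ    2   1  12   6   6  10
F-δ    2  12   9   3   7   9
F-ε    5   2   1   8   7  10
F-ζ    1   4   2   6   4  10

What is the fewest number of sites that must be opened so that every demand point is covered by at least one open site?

Coverage sets (demand points within 3 of each site):
  F-α: {E, F}
  F-β: {A, C, D, F}
  F-γ: {A, B}
  F-δ: {A, D}
  F-ε: {B, C}
  F-ζ: {A, C}
No 2 sites suffice: every size-2 union leaves at least one demand point uncovered.
But {F-α, F-β, F-γ} covers everything, so the minimum is 3.

3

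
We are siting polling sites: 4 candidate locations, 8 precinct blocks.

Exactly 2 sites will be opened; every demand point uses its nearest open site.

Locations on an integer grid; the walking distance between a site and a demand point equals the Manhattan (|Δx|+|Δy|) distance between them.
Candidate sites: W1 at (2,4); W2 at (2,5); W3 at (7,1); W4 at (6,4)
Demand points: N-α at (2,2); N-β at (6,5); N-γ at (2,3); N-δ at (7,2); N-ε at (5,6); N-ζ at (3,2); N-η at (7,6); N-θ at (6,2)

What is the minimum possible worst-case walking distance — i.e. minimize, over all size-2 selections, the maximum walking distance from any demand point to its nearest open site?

Open {W1, W4}.
  Farthest demand point is N-δ at walking distance 3 (to W4); all others are ≤ 3.
With {W2, W4} the worst case is 4.
With {W1, W3} the worst case is 5.
No size-2 selection achieves below 3.

3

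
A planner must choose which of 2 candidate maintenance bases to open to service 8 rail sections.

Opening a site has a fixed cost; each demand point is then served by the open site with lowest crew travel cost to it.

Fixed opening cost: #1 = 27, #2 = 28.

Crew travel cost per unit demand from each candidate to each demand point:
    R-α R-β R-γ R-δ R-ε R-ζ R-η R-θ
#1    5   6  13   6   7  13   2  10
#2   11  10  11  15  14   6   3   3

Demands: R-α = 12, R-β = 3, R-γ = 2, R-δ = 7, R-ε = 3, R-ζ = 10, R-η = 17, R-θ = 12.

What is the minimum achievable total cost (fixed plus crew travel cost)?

348

Open {#1, #2}: assign each demand point to its cheapest open site.
  R-α→#1 12×5=60, R-β→#1 3×6=18, R-γ→#2 2×11=22, R-δ→#1 7×6=42, R-ε→#1 3×7=21, R-ζ→#2 10×6=60, R-η→#1 17×2=34, R-θ→#2 12×3=36
  crew travel cost 293, fixed 55 → total 348.
Compare {#1}: crew travel cost 451 + fixed 27 = 478.
Compare {#2}: crew travel cost 478 + fixed 28 = 506.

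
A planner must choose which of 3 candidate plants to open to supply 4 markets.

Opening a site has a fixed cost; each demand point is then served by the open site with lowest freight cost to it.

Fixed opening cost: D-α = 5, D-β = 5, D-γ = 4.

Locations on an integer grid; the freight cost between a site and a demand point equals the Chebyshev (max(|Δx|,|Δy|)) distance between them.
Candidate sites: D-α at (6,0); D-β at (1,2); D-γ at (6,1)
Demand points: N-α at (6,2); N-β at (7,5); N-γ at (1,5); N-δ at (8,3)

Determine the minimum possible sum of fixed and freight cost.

Open {D-γ}: assign each demand point to its cheapest open site.
  N-α→D-γ 1, N-β→D-γ 4, N-γ→D-γ 5, N-δ→D-γ 2
  freight cost 12, fixed 4 → total 16.
Compare {D-β, D-γ}: freight cost 10 + fixed 9 = 19.
Compare {D-α}: freight cost 15 + fixed 5 = 20.
Compare {D-α, D-γ}: freight cost 12 + fixed 9 = 21.
All other subsets cost ≥ 19. Minimum total cost: 16.

16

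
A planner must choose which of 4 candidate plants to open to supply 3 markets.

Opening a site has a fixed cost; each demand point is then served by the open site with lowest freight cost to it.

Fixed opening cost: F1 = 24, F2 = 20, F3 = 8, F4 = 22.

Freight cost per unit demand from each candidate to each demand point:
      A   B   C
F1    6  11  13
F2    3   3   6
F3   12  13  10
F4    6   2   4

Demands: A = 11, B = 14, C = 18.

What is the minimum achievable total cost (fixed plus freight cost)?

Open {F2, F4}: assign each demand point to its cheapest open site.
  A→F2 11×3=33, B→F4 14×2=28, C→F4 18×4=72
  freight cost 133, fixed 42 → total 175.
Compare {F2, F3, F4}: freight cost 133 + fixed 50 = 183.
Compare {F4}: freight cost 166 + fixed 22 = 188.
Compare {F3, F4}: freight cost 166 + fixed 30 = 196.
All other subsets cost ≥ 183. Minimum total cost: 175.

175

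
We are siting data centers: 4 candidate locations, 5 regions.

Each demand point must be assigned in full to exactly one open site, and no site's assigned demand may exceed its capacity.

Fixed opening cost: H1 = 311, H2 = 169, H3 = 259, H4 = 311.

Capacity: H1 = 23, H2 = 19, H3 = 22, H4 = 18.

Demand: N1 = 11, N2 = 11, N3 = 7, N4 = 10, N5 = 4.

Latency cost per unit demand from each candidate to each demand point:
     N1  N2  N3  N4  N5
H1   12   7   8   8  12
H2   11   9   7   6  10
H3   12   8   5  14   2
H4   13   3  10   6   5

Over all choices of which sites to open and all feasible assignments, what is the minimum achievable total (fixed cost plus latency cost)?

902

Open {H1, H3}; cheapest assignment that respects the capacities:
  H1 (cap 23, load 21): N2, N4 — cost 11×7 + 10×8 = 157
  H3 (cap 22, load 22): N1, N3, N5 — cost 11×12 + 7×5 + 4×2 = 175
  Shipping 332, fixed 570 → total 902.
  Any other capacity-feasible assignment to {H1, H3} ships for at least 332.
Compare {H2, H3, H4}: its best feasible assignment gives total 1007.
Compare {H1, H2, H3}: its best feasible assignment gives total 1051.
Every other set of open sites that can feasibly serve all demand totals ≥ 1007 even under its best assignment. Minimum: 902.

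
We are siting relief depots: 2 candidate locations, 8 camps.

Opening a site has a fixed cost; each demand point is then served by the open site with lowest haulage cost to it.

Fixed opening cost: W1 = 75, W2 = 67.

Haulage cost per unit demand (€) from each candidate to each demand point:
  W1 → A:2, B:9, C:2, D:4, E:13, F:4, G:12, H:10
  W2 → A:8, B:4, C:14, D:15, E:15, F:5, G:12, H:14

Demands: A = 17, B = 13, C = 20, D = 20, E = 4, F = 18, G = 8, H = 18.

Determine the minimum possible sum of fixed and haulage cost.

Open {W1}: assign each demand point to its cheapest open site.
  A→W1 17×2=34, B→W1 13×9=117, C→W1 20×2=40, D→W1 20×4=80, E→W1 4×13=52, F→W1 18×4=72, G→W1 8×12=96, H→W1 18×10=180
  haulage cost 671, fixed 75 → total 746.
Compare {W1, W2}: haulage cost 606 + fixed 142 = 748.
Compare {W2}: haulage cost 1266 + fixed 67 = 1333.

746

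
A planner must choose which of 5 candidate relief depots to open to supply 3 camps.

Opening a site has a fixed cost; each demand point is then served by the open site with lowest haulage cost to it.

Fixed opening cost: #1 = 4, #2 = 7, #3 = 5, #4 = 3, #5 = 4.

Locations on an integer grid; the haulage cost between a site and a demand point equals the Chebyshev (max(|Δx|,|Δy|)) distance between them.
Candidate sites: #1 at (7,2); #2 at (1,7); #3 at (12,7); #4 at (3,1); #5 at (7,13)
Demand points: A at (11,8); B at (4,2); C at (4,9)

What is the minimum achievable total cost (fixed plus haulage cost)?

17

Open {#4, #5}: assign each demand point to its cheapest open site.
  A→#5 5, B→#4 1, C→#5 4
  haulage cost 10, fixed 7 → total 17.
Compare {#3, #4}: haulage cost 10 + fixed 8 = 18.
Compare {#3, #4, #5}: haulage cost 6 + fixed 12 = 18.
Compare {#1}: haulage cost 16 + fixed 4 = 20.
All other subsets cost ≥ 18. Minimum total cost: 17.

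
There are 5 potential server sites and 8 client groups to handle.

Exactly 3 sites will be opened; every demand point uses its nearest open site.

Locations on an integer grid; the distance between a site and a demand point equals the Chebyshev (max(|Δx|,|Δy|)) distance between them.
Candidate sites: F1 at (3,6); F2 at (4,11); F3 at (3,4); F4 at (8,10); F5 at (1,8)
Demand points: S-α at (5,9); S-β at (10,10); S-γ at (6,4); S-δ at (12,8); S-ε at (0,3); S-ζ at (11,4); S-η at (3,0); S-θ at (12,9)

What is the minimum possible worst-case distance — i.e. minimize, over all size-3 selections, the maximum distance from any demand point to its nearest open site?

6

Open {F1, F2, F4}.
  Farthest demand point is S-ζ at distance 6 (to F4); all others are ≤ 6.
With {F1, F3, F4} the worst case is 6.
With {F1, F4, F5} the worst case is 6.
No size-3 selection achieves below 6.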